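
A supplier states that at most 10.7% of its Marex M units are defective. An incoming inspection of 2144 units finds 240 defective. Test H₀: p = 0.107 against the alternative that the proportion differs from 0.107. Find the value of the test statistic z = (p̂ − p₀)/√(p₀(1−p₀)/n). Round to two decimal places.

z = 0.74

p̂ = 240/2144 ≈ 0.11194.
SE = √(p₀(1−p₀)/n) = √(0.095551/2144) = 0.00668.
z = (0.11194 − 0.107)/0.00668 = 0.00494/0.00668 = 0.74.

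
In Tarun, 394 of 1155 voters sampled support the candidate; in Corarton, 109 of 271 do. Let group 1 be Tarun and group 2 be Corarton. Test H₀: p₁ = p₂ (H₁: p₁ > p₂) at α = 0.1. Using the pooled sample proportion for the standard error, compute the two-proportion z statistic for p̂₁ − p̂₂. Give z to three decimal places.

z = -1.894

p̂₁ = 394/1155 = 0.34113, p̂₂ = 109/271 = 0.40221.
Pooled p̂ = (394+109)/(1155+271) = 503/1426 = 0.35273.
SE = √(0.228313 × 0.00455584) = 0.03225.
z = (0.34113 − 0.40221)/0.03225 = -0.06108/0.03225 = -1.894.
p-value = P(Z > -1.894) ≈ 0.9709, so at α = 0.1 we fail to reject H₀.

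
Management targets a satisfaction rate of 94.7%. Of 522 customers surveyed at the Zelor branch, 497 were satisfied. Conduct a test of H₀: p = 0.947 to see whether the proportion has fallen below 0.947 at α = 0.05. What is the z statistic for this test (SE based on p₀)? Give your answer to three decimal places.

p̂ = 497/522 ≈ 0.95211.
SE = √(p₀(1−p₀)/n) = √(0.050191/522) = 0.00981.
z = (0.95211 − 0.947)/0.00981 = 0.00511/0.00981 = 0.521.
p-value = P(Z < 0.521) ≈ 0.6988, so at α = 0.05 we fail to reject H₀.

z = 0.521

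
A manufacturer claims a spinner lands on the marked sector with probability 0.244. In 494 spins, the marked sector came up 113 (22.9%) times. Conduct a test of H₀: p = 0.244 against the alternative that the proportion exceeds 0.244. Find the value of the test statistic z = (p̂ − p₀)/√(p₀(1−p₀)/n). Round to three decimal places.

z = -0.789

p̂ = 113/494 = 0.228745.
Under H₀, SE = √(0.244·0.756/494) = √(0.000373409) = 0.019324.
z = (0.228745 − 0.244)/0.019324 = -0.015255/0.019324 = -0.789.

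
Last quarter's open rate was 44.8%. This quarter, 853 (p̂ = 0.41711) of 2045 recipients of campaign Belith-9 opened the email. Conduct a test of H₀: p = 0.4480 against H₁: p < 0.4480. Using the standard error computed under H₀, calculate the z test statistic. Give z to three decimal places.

p̂ = 853/2045 ≈ 0.4171149.
Under H₀, SE = √(0.448·0.552/2045) = √(0.000120927) = 0.0109967.
z = (0.4171149 − 0.448)/0.0109967 = -0.0308851/0.0109967 = -2.809.
p-value = P(Z < -2.809) ≈ 0.0025.

z = -2.809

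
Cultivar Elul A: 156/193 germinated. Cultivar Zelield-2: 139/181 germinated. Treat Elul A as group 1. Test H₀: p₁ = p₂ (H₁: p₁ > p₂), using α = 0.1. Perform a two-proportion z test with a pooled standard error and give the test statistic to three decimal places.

z = 0.955

p̂₁ = 156/193 = 0.80829, p̂₂ = 139/181 = 0.76796.
Pooled p̂ = (156+139)/(193+181) = 295/374 = 0.78877.
SE = √(0.166612 × 0.0107062) = 0.04223.
z = (0.80829 − 0.76796)/0.04223 = 0.04033/0.04223 = 0.955.
p-value = P(Z > 0.955) ≈ 0.1698, so at α = 0.1 we fail to reject H₀.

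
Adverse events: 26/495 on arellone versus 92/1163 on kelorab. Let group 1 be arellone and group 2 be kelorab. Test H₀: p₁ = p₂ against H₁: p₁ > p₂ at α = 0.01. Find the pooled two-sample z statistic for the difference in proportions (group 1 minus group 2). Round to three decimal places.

z = -1.926

p̂₁ = 26/495 ≈ 0.05253, p̂₂ = 92/1163 ≈ 0.07911.
Pooled p̂ = (26+92)/(495+1163) = 118/1658 = 0.07117.
SE = √(p̂(1−p̂)(1/n₁+1/n₂)) = √(0.07117·0.92883·0.00288005) = √(0.000190385) = 0.01380.
z = (0.05253 − 0.07911)/0.01380 = -0.02658/0.01380 = -1.926.
p-value = P(Z > -1.926) ≈ 0.9730. With α = 0.01, fail to reject H₀.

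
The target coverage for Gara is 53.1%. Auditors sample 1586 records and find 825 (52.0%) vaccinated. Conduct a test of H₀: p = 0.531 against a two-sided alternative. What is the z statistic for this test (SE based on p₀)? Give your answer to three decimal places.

z = -0.864

p̂ = 825/1586 ≈ 0.52018.
Standard error under H₀: √(0.531×0.469/1586) = 0.01253.
z = (0.52018 − 0.531)/0.01253 = -0.01082/0.01253 = -0.864.
p-value = 2·P(Z > 0.864) ≈ 0.3877.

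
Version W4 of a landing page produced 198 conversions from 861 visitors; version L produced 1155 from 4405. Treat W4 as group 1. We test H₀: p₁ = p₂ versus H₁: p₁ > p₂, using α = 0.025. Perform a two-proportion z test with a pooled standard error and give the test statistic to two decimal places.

z = -1.98

p̂₁ = 198/861 = 0.2300, p̂₂ = 1155/4405 = 0.2622.
Pooled p̂ = (198+1155)/(861+4405) = 1353/5266 = 0.2569.
SE = √(p̂(1−p̂)(1/n₁+1/n₂)) = √(0.2569·0.7431·0.00138845) = √(0.00026508) = 0.0163.
z = (0.2300 − 0.2622)/0.0163 = -0.0322/0.0163 = -1.98.
p-value = P(Z > -1.980) ≈ 0.9761, so at α = 0.025 we fail to reject H₀.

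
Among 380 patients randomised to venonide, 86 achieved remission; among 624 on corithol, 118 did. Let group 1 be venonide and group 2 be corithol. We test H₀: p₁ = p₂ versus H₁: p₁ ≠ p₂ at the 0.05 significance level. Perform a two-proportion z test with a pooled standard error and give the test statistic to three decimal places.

p̂₁ = 86/380 ≈ 0.226316, p̂₂ = 118/624 ≈ 0.189103.
Pooled p̂ = (86+118)/(380+624) = 204/1004 = 0.203187.
SE = √(p̂(1−p̂)(1/n₁+1/n₂)) = √(0.203187·0.796813·0.00423414) = √(0.000685517) = 0.026182.
z = (0.226316 − 0.189103)/0.026182 = 0.037213/0.026182 = 1.421.
p-value = 2·P(Z > 1.421) ≈ 0.1552, so at α = 0.05 we fail to reject H₀.

z = 1.421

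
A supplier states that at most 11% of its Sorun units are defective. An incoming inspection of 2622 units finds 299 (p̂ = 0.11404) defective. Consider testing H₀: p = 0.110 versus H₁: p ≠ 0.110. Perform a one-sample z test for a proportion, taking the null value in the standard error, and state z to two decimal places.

z = 0.66

p̂ = 299/2622 ≈ 0.1140.
SE = √(p₀(1−p₀)/n) = √(0.0979/2622) = 0.0061.
z = (0.1140 − 0.11)/0.0061 = 0.0040/0.0061 = 0.66.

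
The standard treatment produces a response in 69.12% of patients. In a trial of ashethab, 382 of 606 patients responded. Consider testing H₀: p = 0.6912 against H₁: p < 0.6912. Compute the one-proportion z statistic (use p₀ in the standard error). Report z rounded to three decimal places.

p̂ = 382/606 ≈ 0.630363.
Under H₀, SE = √(0.6912·0.3088/606) = √(0.000352215) = 0.018767.
z = (0.630363 − 0.6912)/0.018767 = -0.060837/0.018767 = -3.242.

z = -3.242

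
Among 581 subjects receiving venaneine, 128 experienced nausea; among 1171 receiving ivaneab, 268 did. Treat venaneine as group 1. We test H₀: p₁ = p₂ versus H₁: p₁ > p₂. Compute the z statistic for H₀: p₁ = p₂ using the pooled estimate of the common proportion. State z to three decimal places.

p̂₁ = 128/581 = 0.22031, p̂₂ = 268/1171 = 0.22886.
Pooled p̂ = (128+268)/(581+1171) = 396/1752 = 0.22603.
SE = √(p̂(1−p̂)(1/n₁+1/n₂)) = √(0.22603·0.77397·0.00257514) = √(0.000450493) = 0.02122.
z = (0.22031 − 0.22886)/0.02122 = -0.00855/0.02122 = -0.403.
p-value = P(Z > -0.403) ≈ 0.6565.

z = -0.403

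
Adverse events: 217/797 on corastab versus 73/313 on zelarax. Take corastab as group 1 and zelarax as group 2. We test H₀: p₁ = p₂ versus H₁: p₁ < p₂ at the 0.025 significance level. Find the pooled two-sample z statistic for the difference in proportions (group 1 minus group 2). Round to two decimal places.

z = 1.33

p̂₁ = 217/797 ≈ 0.2723, p̂₂ = 73/313 ≈ 0.2332.
Pooled p̂ = (217+73)/(797+313) = 290/1110 = 0.2613.
SE = √(0.193004 × 0.00444959) = 0.0293.
z = (0.2723 − 0.2332)/0.0293 = 0.0391/0.0293 = 1.33.
p-value = P(Z < 1.332) ≈ 0.9086, so at α = 0.025 we fail to reject H₀.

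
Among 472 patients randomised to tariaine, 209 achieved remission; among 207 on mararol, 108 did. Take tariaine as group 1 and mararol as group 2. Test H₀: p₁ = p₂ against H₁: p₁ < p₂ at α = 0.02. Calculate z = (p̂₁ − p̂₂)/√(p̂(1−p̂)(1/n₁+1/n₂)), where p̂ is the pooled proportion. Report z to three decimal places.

p̂₁ = 209/472 = 0.44280, p̂₂ = 108/207 = 0.52174.
Pooled p̂ = (209+108)/(472+207) = 317/679 = 0.46686.
SE = √(p̂(1−p̂)(1/n₁+1/n₂)) = √(0.46686·0.53314·0.00694956) = √(0.00172976) = 0.04159.
z = (0.44280 − 0.52174)/0.04159 = -0.07894/0.04159 = -1.898.
p-value = P(Z < -1.898) ≈ 0.0288; since p > α = 0.02, fail to reject H₀.

z = -1.898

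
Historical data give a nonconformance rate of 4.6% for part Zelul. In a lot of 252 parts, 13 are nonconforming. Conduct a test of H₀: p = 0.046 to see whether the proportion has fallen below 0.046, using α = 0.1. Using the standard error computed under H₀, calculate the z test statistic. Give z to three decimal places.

p̂ = 13/252 = 0.05159.
Standard error under H₀: √(0.046×0.954/252) = 0.01320.
z = (0.05159 − 0.046)/0.01320 = 0.00559/0.01320 = 0.423.
p-value = P(Z < 0.423) ≈ 0.6640, so at α = 0.1 we fail to reject H₀.

z = 0.423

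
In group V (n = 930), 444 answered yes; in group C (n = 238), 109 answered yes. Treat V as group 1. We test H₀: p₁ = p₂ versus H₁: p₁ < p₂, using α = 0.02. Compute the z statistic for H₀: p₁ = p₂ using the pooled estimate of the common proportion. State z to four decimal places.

p̂₁ = 444/930 = 0.477419, p̂₂ = 109/238 = 0.457983.
Pooled p̂ = (444+109)/(930+238) = 553/1168 = 0.473459.
SE = √(0.249296 × 0.00527695) = 0.036270.
z = (0.477419 − 0.457983)/0.036270 = 0.019436/0.036270 = 0.5359.
p-value = P(Z < 0.536) ≈ 0.7040; since p > α = 0.02, fail to reject H₀.

z = 0.5359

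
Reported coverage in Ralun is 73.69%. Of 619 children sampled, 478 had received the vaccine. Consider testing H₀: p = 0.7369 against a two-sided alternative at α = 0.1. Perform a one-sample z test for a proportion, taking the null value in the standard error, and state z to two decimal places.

z = 2.00

p̂ = 478/619 = 0.772213.
SE = √(p₀(1−p₀)/n) = √(0.19388/619) = 0.017698.
z = (0.772213 − 0.7369)/0.017698 = 0.035313/0.017698 = 2.00.
p-value = 2·P(Z > 1.995) ≈ 0.0460, so at α = 0.1 we reject H₀.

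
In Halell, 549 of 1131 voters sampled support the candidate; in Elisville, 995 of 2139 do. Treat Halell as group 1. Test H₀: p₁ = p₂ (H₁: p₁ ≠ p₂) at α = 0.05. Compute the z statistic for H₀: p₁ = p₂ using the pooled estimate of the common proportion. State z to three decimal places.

p̂₁ = 549/1131 = 0.48541, p̂₂ = 995/2139 = 0.46517.
Pooled p̂ = (549+995)/(1131+2139) = 1544/3270 = 0.47217.
SE = √(0.249226 × 0.00135168) = 0.01835.
z = (0.48541 − 0.46517)/0.01835 = 0.02024/0.01835 = 1.103.
Two-sided p-value ≈ 2·Φ(−1.103) = 0.2701; since p > α = 0.05, fail to reject H₀.

z = 1.103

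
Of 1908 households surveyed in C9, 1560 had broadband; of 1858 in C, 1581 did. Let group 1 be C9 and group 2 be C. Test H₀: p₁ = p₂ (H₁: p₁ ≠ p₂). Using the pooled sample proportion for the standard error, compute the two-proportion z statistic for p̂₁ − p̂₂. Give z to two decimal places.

z = -2.75

p̂₁ = 1560/1908 ≈ 0.8176, p̂₂ = 1581/1858 ≈ 0.8509.
Pooled p̂ = (1560+1581)/(1908+1858) = 3141/3766 = 0.8340.
SE = √(p̂(1−p̂)(1/n₁+1/n₂)) = √(0.8340·0.1660·0.00106232) = √(0.000147043) = 0.0121.
z = (0.8176 − 0.8509)/0.0121 = -0.0333/0.0121 = -2.75.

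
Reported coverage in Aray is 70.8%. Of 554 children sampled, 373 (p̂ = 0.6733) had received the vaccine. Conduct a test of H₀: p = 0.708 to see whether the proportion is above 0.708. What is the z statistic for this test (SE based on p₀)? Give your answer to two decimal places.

z = -1.80

p̂ = 373/554 = 0.6733.
Standard error under H₀: √(0.708×0.292/554) = 0.0193.
z = (0.6733 − 0.708)/0.0193 = -0.0347/0.0193 = -1.80.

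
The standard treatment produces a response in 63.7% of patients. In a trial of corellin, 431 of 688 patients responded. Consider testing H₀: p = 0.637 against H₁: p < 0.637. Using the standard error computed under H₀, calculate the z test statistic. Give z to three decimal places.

z = -0.575

p̂ = 431/688 = 0.626453.
SE = √(p₀(1−p₀)/n) = √(0.23123/688) = 0.018333.
z = (0.626453 − 0.637)/0.018333 = -0.010547/0.018333 = -0.575.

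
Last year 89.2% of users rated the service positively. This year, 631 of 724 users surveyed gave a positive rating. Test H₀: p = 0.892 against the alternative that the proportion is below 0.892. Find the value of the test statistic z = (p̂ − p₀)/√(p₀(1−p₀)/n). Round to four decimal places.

p̂ = 631/724 = 0.871547.
Under H₀, SE = √(0.892·0.108/724) = √(0.000133061) = 0.011535.
z = (0.871547 − 0.892)/0.011535 = -0.020453/0.011535 = -1.7731.

z = -1.7731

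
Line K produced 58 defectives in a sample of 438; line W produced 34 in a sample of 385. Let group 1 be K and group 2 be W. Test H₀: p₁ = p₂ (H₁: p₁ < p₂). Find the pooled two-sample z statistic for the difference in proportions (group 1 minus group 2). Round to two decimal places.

p̂₁ = 58/438 ≈ 0.1324, p̂₂ = 34/385 ≈ 0.0883.
Pooled p̂ = (58+34)/(438+385) = 92/823 = 0.1118.
SE = √(p̂(1−p̂)(1/n₁+1/n₂)) = √(0.1118·0.8882·0.00488051) = √(0.000484586) = 0.0220.
z = (0.1324 − 0.0883)/0.0220 = 0.0441/0.0220 = 2.00.
p-value = P(Z < 2.004) ≈ 0.9774.

z = 2.00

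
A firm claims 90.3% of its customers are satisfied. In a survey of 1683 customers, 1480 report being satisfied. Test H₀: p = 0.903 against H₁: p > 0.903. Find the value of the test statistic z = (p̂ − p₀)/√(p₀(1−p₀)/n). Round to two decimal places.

z = -3.27

p̂ = 1480/1683 ≈ 0.879382.
Standard error under H₀: √(0.903×0.097/1683) = 0.007214.
z = (0.879382 − 0.903)/0.007214 = -0.023618/0.007214 = -3.27.
p-value = P(Z > -3.274) ≈ 0.9995.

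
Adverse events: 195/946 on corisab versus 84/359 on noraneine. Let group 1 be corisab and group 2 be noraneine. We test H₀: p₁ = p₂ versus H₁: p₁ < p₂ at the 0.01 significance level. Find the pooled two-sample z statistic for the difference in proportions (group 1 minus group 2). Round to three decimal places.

z = -1.096

p̂₁ = 195/946 ≈ 0.20613, p̂₂ = 84/359 ≈ 0.23398.
Pooled p̂ = (195+84)/(946+359) = 279/1305 = 0.21379.
SE = √(0.168086 × 0.0038426) = 0.02541.
z = (0.20613 − 0.23398)/0.02541 = -0.02785/0.02541 = -1.096.
p-value = P(Z < -1.096) ≈ 0.1366. With α = 0.01, fail to reject H₀.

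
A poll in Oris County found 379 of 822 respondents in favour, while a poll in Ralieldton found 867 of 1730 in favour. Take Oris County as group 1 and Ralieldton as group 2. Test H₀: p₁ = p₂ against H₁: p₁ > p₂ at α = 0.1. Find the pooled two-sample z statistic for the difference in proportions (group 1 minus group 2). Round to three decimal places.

p̂₁ = 379/822 = 0.46107, p̂₂ = 867/1730 = 0.50116.
Pooled p̂ = (379+867)/(822+1730) = 1246/2552 = 0.48824.
SE = √(p̂(1−p̂)(1/n₁+1/n₂)) = √(0.48824·0.51176·0.00179458) = √(0.000448397) = 0.02118.
z = (0.46107 − 0.50116)/0.02118 = -0.04009/0.02118 = -1.893.
p-value = P(Z > -1.893) ≈ 0.9708, so at α = 0.1 we fail to reject H₀.

z = -1.893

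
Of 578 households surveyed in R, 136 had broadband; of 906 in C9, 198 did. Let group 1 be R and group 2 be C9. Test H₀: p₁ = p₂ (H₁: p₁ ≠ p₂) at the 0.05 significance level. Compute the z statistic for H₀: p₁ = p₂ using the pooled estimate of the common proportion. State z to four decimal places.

p̂₁ = 136/578 = 0.235294, p̂₂ = 198/906 = 0.218543.
Pooled p̂ = (136+198)/(578+906) = 334/1484 = 0.225067.
SE = √(p̂(1−p̂)(1/n₁+1/n₂)) = √(0.225067·0.774933·0.00283386) = √(0.000494259) = 0.022232.
z = (0.235294 − 0.218543)/0.022232 = 0.016751/0.022232 = 0.7535.
Two-sided p-value ≈ 2·Φ(−0.753) = 0.4512, so at α = 0.05 we fail to reject H₀.

z = 0.7535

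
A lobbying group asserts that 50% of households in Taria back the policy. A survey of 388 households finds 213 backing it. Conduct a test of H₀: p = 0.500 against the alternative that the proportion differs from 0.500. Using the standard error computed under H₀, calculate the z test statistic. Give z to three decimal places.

p̂ = 213/388 ≈ 0.54897.
Standard error under H₀: √(0.5×0.5/388) = 0.02538.
z = (0.54897 − 0.5)/0.02538 = 0.04897/0.02538 = 1.929.
Two-sided p-value ≈ 2·Φ(−1.929) = 0.0537.

z = 1.929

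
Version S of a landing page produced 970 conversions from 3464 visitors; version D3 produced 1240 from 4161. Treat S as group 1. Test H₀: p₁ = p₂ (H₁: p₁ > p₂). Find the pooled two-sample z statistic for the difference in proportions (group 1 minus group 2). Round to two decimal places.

z = -1.72

p̂₁ = 970/3464 ≈ 0.28002, p̂₂ = 1240/4161 ≈ 0.29801.
Pooled p̂ = (970+1240)/(3464+4161) = 2210/7625 = 0.28984.
SE = √(0.205831 × 0.00052901) = 0.01043.
z = (0.28002 − 0.29801)/0.01043 = -0.01799/0.01043 = -1.72.
p-value = P(Z > -1.723) ≈ 0.9576.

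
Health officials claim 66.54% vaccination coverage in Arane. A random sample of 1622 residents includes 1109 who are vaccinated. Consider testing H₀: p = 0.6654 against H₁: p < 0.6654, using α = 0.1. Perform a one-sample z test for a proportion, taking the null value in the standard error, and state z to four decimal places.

z = 1.5640

p̂ = 1109/1622 = 0.683724.
SE = √(p₀(1−p₀)/n) = √(0.22264/1622) = 0.011716.
z = (0.683724 − 0.6654)/0.011716 = 0.018324/0.011716 = 1.5640.
p-value = P(Z < 1.564) ≈ 0.9411; since p > α = 0.1, fail to reject H₀.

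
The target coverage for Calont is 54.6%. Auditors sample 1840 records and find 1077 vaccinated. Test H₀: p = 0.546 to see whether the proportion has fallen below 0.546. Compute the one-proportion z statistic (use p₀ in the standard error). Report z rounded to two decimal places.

p̂ = 1077/1840 ≈ 0.5853.
SE = √(p₀(1−p₀)/n) = √(0.24788/1840) = 0.0116.
z = (0.5853 − 0.546)/0.0116 = 0.0393/0.0116 = 3.39.
p-value = P(Z < 3.388) ≈ 0.9996.

z = 3.39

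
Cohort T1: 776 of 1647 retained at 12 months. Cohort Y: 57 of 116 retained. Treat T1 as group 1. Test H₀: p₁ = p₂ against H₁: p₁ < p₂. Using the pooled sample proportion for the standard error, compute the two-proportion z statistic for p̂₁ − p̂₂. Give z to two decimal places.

z = -0.42

p̂₁ = 776/1647 ≈ 0.4712, p̂₂ = 57/116 ≈ 0.4914.
Pooled p̂ = (776+57)/(1647+116) = 833/1763 = 0.4725.
SE = √(0.249243 × 0.00922785) = 0.0480.
z = (0.4712 − 0.4914)/0.0480 = -0.0202/0.0480 = -0.42.
p-value = P(Z < -0.422) ≈ 0.3367.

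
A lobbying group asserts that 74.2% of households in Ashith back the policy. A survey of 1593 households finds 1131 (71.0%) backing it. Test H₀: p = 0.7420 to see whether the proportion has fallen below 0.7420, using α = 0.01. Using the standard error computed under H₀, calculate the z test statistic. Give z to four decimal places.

z = -2.9208

p̂ = 1131/1593 ≈ 0.7099812.
SE = √(p₀(1−p₀)/n) = √(0.19144/1593) = 0.0109624.
z = (0.7099812 − 0.742)/0.0109624 = -0.0320188/0.0109624 = -2.9208.
p-value = P(Z < -2.921) ≈ 0.0017, so at α = 0.01 we reject H₀.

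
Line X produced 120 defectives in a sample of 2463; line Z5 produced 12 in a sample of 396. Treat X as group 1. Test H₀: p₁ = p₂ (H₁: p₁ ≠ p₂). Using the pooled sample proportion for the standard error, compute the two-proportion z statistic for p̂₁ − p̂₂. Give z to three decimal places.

z = 1.621

p̂₁ = 120/2463 ≈ 0.04872, p̂₂ = 12/396 ≈ 0.03030.
Pooled p̂ = (120+12)/(2463+396) = 132/2859 = 0.04617.
SE = √(0.0440383 × 0.00293126) = 0.01136.
z = (0.04872 − 0.03030)/0.01136 = 0.01842/0.01136 = 1.621.
Two-sided p-value ≈ 2·Φ(−1.621) = 0.1050.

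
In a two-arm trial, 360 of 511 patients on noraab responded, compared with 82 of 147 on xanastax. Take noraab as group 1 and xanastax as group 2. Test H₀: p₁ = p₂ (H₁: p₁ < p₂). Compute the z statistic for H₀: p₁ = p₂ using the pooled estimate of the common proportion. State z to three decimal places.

z = 3.337

p̂₁ = 360/511 ≈ 0.70450, p̂₂ = 82/147 ≈ 0.55782.
Pooled p̂ = (360+82)/(511+147) = 442/658 = 0.67173.
SE = √(0.220508 × 0.00875967) = 0.04395.
z = (0.70450 − 0.55782)/0.04395 = 0.14668/0.04395 = 3.337.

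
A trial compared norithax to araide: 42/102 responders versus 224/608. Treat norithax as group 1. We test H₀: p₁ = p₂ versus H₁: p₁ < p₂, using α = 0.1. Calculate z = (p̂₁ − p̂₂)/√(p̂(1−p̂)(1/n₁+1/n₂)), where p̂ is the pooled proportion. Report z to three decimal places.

z = 0.837

p̂₁ = 42/102 ≈ 0.41176, p̂₂ = 224/608 ≈ 0.36842.
Pooled p̂ = (42+224)/(102+608) = 266/710 = 0.37465.
SE = √(0.234287 × 0.0114487) = 0.05179.
z = (0.41176 − 0.36842)/0.05179 = 0.04334/0.05179 = 0.837.
p-value = P(Z < 0.837) ≈ 0.7987; since p > α = 0.1, fail to reject H₀.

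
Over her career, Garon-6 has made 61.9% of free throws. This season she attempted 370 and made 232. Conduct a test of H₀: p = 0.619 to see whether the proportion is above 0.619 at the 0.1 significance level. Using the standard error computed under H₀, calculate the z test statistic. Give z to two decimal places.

z = 0.32

p̂ = 232/370 ≈ 0.6270.
Under H₀, SE = √(0.619·0.381/370) = √(0.000637403) = 0.0252.
z = (0.6270 − 0.619)/0.0252 = 0.0080/0.0252 = 0.32.
p-value = P(Z > 0.318) ≈ 0.3753; since p > α = 0.1, fail to reject H₀.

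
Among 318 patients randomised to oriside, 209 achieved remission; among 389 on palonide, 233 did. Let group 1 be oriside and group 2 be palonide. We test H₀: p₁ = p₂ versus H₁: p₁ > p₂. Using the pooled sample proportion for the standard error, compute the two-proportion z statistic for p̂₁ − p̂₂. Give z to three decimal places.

p̂₁ = 209/318 = 0.65723, p̂₂ = 233/389 = 0.59897.
Pooled p̂ = (209+233)/(318+389) = 442/707 = 0.62518.
SE = √(0.234331 × 0.00571535) = 0.03660.
z = (0.65723 − 0.59897)/0.03660 = 0.05826/0.03660 = 1.592.
p-value = P(Z > 1.592) ≈ 0.0557.

z = 1.592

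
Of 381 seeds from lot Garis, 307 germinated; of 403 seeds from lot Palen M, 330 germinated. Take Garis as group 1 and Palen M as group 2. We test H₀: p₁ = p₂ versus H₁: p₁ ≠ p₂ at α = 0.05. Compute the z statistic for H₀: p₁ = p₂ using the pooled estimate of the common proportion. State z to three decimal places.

p̂₁ = 307/381 ≈ 0.80577, p̂₂ = 330/403 ≈ 0.81886.
Pooled p̂ = (307+330)/(381+403) = 637/784 = 0.81250.
SE = √(p̂(1−p̂)(1/n₁+1/n₂)) = √(0.81250·0.18750·0.00510606) = √(0.000777877) = 0.02789.
z = (0.80577 − 0.81886)/0.02789 = -0.01309/0.02789 = -0.469.
Two-sided p-value ≈ 2·Φ(−0.469) = 0.6390, so at α = 0.05 we fail to reject H₀.

z = -0.469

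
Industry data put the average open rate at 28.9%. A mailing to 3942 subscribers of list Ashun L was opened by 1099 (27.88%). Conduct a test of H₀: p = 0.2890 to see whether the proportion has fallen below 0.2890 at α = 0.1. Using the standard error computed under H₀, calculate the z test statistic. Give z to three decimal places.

p̂ = 1099/3942 = 0.27879.
Standard error under H₀: √(0.289×0.711/3942) = 0.00722.
z = (0.27879 − 0.289)/0.00722 = -0.01021/0.00722 = -1.414.
p-value = P(Z < -1.414) ≈ 0.0787; since p < α = 0.1, reject H₀.

z = -1.414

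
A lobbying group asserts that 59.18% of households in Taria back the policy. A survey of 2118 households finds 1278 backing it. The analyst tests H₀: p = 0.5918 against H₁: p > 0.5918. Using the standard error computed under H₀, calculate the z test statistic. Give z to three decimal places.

z = 1.086

p̂ = 1278/2118 ≈ 0.60340.
Standard error under H₀: √(0.5918×0.4082/2118) = 0.01068.
z = (0.60340 − 0.5918)/0.01068 = 0.01160/0.01068 = 1.086.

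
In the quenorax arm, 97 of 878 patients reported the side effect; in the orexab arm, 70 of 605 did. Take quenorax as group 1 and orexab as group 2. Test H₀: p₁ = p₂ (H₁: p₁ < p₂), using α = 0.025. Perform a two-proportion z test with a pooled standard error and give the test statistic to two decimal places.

p̂₁ = 97/878 ≈ 0.1105, p̂₂ = 70/605 ≈ 0.1157.
Pooled p̂ = (97+70)/(878+605) = 167/1483 = 0.1126.
SE = √(p̂(1−p̂)(1/n₁+1/n₂)) = √(0.1126·0.8874·0.00279184) = √(0.000278985) = 0.0167.
z = (0.1105 − 0.1157)/0.0167 = -0.0052/0.0167 = -0.31.
p-value = P(Z < -0.313) ≈ 0.3772, so at α = 0.025 we fail to reject H₀.

z = -0.31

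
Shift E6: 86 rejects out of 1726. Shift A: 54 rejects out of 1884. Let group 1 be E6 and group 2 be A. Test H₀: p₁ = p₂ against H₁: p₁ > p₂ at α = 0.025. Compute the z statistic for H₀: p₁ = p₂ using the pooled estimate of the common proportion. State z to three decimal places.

z = 3.290

p̂₁ = 86/1726 = 0.049826, p̂₂ = 54/1884 = 0.028662.
Pooled p̂ = (86+54)/(1726+1884) = 140/3610 = 0.038781.
SE = √(0.0372772 × 0.00111016) = 0.006433.
z = (0.049826 − 0.028662)/0.006433 = 0.021164/0.006433 = 3.290.
p-value = P(Z > 3.290) ≈ 0.0005. With α = 0.025, reject H₀.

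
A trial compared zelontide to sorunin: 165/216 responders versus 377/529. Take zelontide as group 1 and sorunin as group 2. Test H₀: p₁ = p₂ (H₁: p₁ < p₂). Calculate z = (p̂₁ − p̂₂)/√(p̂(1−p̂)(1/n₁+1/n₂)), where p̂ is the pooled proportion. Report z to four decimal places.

z = 1.4248

p̂₁ = 165/216 ≈ 0.763889, p̂₂ = 377/529 ≈ 0.712665.
Pooled p̂ = (165+377)/(216+529) = 542/745 = 0.727517.
SE = √(p̂(1−p̂)(1/n₁+1/n₂)) = √(0.727517·0.272483·0.00651999) = √(0.0012925) = 0.035951.
z = (0.763889 − 0.712665)/0.035951 = 0.051224/0.035951 = 1.4248.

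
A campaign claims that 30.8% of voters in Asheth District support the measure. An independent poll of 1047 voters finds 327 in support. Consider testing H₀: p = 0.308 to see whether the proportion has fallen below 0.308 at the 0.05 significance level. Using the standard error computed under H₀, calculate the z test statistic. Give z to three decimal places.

p̂ = 327/1047 = 0.31232.
Under H₀, SE = √(0.308·0.692/1047) = √(0.000203568) = 0.01427.
z = (0.31232 − 0.308)/0.01427 = 0.00432/0.01427 = 0.303.
p-value = P(Z < 0.303) ≈ 0.6190; since p > α = 0.05, fail to reject H₀.

z = 0.303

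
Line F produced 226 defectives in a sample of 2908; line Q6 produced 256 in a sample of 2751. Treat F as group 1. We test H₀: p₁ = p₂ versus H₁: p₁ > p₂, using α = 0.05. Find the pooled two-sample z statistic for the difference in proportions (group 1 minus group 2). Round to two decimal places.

z = -2.07

p̂₁ = 226/2908 ≈ 0.07772, p̂₂ = 256/2751 ≈ 0.09306.
Pooled p̂ = (226+256)/(2908+2751) = 482/5659 = 0.08517.
SE = √(p̂(1−p̂)(1/n₁+1/n₂)) = √(0.08517·0.91483·0.000707383) = √(5.51189e-05) = 0.00742.
z = (0.07772 − 0.09306)/0.00742 = -0.01534/0.00742 = -2.07.
p-value = P(Z > -2.066) ≈ 0.9806. With α = 0.05, fail to reject H₀.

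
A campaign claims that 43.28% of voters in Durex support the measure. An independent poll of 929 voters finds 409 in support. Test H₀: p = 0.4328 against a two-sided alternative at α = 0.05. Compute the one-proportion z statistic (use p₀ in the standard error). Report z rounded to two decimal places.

p̂ = 409/929 = 0.4403.
SE = √(p₀(1−p₀)/n) = √(0.24548/929) = 0.0163.
z = (0.4403 − 0.4328)/0.0163 = 0.0075/0.0163 = 0.46.
Two-sided p-value ≈ 2·Φ(−0.459) = 0.6464; since p > α = 0.05, fail to reject H₀.

z = 0.46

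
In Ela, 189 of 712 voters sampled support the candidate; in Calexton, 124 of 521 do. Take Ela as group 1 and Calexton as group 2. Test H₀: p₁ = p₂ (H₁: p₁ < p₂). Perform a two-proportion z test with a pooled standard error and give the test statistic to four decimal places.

z = 1.0938

p̂₁ = 189/712 ≈ 0.265449, p̂₂ = 124/521 ≈ 0.238004.
Pooled p̂ = (189+124)/(712+521) = 313/1233 = 0.253852.
SE = √(p̂(1−p̂)(1/n₁+1/n₂)) = √(0.253852·0.746148·0.00332388) = √(0.000629581) = 0.025091.
z = (0.265449 − 0.238004)/0.025091 = 0.027445/0.025091 = 1.0938.
p-value = P(Z < 1.094) ≈ 0.8630.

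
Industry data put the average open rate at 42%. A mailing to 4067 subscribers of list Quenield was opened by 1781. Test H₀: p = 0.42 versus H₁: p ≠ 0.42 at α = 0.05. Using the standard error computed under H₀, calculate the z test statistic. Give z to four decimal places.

z = 2.3148

p̂ = 1781/4067 ≈ 0.4379149.
Standard error under H₀: √(0.42×0.58/4067) = 0.0077393.
z = (0.4379149 − 0.42)/0.0077393 = 0.0179149/0.0077393 = 2.3148.
Two-sided p-value ≈ 2·Φ(−2.315) = 0.0206. With α = 0.05, reject H₀.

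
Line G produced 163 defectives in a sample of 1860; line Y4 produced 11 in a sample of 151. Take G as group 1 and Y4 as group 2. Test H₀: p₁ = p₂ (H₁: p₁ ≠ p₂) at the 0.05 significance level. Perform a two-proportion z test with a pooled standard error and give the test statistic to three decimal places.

p̂₁ = 163/1860 ≈ 0.087634, p̂₂ = 11/151 ≈ 0.072848.
Pooled p̂ = (163+11)/(1860+151) = 174/2011 = 0.086524.
SE = √(0.0790377 × 0.00716015) = 0.023789.
z = (0.087634 − 0.072848)/0.023789 = 0.014786/0.023789 = 0.622.
p-value = 2·P(Z > 0.622) ≈ 0.5342; since p > α = 0.05, fail to reject H₀.

z = 0.622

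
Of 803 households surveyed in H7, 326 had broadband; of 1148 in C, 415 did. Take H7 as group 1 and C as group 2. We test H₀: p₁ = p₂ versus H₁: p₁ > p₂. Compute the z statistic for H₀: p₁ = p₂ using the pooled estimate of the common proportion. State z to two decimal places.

z = 1.99

p̂₁ = 326/803 = 0.40598, p̂₂ = 415/1148 = 0.36150.
Pooled p̂ = (326+415)/(803+1148) = 741/1951 = 0.37981.
SE = √(p̂(1−p̂)(1/n₁+1/n₂)) = √(0.37981·0.62019·0.00211641) = √(0.000498527) = 0.02233.
z = (0.40598 − 0.36150)/0.02233 = 0.04448/0.02233 = 1.99.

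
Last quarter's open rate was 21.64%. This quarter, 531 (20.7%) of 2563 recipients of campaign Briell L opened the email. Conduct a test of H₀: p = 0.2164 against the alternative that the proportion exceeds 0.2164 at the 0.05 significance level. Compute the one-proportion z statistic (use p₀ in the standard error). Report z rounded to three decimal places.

p̂ = 531/2563 ≈ 0.20718.
Standard error under H₀: √(0.2164×0.7836/2563) = 0.00813.
z = (0.20718 − 0.2164)/0.00813 = -0.00922/0.00813 = -1.134.
p-value = P(Z > -1.134) ≈ 0.8715, so at α = 0.05 we fail to reject H₀.

z = -1.134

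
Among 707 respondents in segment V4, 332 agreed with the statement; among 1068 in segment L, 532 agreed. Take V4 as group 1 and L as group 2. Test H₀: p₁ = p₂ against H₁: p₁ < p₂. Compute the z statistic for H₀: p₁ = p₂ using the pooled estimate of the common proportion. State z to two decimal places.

z = -1.18

p̂₁ = 332/707 ≈ 0.4696, p̂₂ = 532/1068 ≈ 0.4981.
Pooled p̂ = (332+532)/(707+1068) = 864/1775 = 0.4868.
SE = √(0.249825 × 0.00235076) = 0.0242.
z = (0.4696 − 0.4981)/0.0242 = -0.0285/0.0242 = -1.18.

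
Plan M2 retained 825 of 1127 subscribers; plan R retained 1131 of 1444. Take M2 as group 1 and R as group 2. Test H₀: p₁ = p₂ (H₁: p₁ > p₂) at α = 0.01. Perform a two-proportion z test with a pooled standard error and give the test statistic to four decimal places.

z = -3.0201

p̂₁ = 825/1127 = 0.732032, p̂₂ = 1131/1444 = 0.783241.
Pooled p̂ = (825+1131)/(1127+1444) = 1956/2571 = 0.760793.
SE = √(0.181987 × 0.00157983) = 0.016956.
z = (0.732032 − 0.783241)/0.016956 = -0.051209/0.016956 = -3.0201.
p-value = P(Z > -3.020) ≈ 0.9987, so at α = 0.01 we fail to reject H₀.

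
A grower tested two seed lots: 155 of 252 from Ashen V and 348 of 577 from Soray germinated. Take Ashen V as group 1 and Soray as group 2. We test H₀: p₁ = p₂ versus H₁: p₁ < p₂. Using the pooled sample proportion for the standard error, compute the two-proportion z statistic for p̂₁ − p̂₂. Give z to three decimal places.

p̂₁ = 155/252 = 0.61508, p̂₂ = 348/577 = 0.60312.
Pooled p̂ = (155+348)/(252+577) = 503/829 = 0.60676.
SE = √(0.238603 × 0.00570136) = 0.03688.
z = (0.61508 − 0.60312)/0.03688 = 0.01196/0.03688 = 0.324.

z = 0.324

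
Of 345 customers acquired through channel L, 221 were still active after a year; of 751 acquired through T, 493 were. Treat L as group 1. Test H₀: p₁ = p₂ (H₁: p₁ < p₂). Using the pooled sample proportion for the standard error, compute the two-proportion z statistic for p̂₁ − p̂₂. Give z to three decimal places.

p̂₁ = 221/345 = 0.64058, p̂₂ = 493/751 = 0.65646.
Pooled p̂ = (221+493)/(345+751) = 714/1096 = 0.65146.
SE = √(p̂(1−p̂)(1/n₁+1/n₂)) = √(0.65146·0.34854·0.00423011) = √(0.000960488) = 0.03099.
z = (0.64058 − 0.65646)/0.03099 = -0.01588/0.03099 = -0.512.
p-value = P(Z < -0.512) ≈ 0.3042.

z = -0.512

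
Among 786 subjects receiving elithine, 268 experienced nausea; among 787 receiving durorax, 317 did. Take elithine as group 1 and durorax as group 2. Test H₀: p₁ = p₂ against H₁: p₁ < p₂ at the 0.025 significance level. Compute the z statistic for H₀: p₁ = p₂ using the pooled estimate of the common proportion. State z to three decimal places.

z = -2.537

p̂₁ = 268/786 ≈ 0.34097, p̂₂ = 317/787 ≈ 0.40280.
Pooled p̂ = (268+317)/(786+787) = 585/1573 = 0.37190.
SE = √(p̂(1−p̂)(1/n₁+1/n₂)) = √(0.37190·0.62810·0.00254291) = √(0.000594) = 0.02437.
z = (0.34097 − 0.40280)/0.02437 = -0.06183/0.02437 = -2.537.
p-value = P(Z < -2.537) ≈ 0.0056; since p < α = 0.025, reject H₀.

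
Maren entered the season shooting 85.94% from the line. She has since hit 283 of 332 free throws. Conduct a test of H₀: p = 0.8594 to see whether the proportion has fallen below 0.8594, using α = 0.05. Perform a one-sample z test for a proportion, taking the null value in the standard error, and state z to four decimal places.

z = -0.3664

p̂ = 283/332 ≈ 0.852410.
SE = √(p₀(1−p₀)/n) = √(0.12083/332) = 0.019077.
z = (0.852410 − 0.8594)/0.019077 = -0.006990/0.019077 = -0.3664.
p-value = P(Z < -0.366) ≈ 0.3570; since p > α = 0.05, fail to reject H₀.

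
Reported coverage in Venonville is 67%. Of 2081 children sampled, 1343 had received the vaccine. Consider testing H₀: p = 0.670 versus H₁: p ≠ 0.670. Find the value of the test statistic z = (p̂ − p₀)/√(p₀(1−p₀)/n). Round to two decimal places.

z = -2.39

p̂ = 1343/2081 ≈ 0.6454.
SE = √(p₀(1−p₀)/n) = √(0.2211/2081) = 0.0103.
z = (0.6454 − 0.67)/0.0103 = -0.0246/0.0103 = -2.39.
p-value = 2·P(Z > 2.390) ≈ 0.0168.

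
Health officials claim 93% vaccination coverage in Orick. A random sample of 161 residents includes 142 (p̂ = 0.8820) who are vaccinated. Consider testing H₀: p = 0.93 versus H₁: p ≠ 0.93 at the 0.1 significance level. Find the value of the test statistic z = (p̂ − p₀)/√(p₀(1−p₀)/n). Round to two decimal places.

p̂ = 142/161 = 0.8820.
Standard error under H₀: √(0.93×0.07/161) = 0.0201.
z = (0.8820 − 0.93)/0.0201 = -0.0480/0.0201 = -2.39.
p-value = 2·P(Z > 2.388) ≈ 0.0170, so at α = 0.1 we reject H₀.

z = -2.39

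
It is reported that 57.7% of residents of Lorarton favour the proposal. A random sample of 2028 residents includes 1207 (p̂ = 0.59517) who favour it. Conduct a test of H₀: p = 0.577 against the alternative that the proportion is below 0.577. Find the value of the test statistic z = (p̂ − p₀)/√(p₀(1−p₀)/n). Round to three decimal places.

z = 1.656

p̂ = 1207/2028 ≈ 0.59517.
Standard error under H₀: √(0.577×0.423/2028) = 0.01097.
z = (0.59517 − 0.577)/0.01097 = 0.01817/0.01097 = 1.656.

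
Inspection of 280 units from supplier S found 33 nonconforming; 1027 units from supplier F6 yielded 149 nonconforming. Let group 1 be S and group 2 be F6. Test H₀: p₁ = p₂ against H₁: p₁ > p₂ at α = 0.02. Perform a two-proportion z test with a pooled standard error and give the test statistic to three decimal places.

p̂₁ = 33/280 = 0.11786, p̂₂ = 149/1027 = 0.14508.
Pooled p̂ = (33+149)/(280+1027) = 182/1307 = 0.13925.
SE = √(0.11986 × 0.00454514) = 0.02334.
z = (0.11786 − 0.14508)/0.02334 = -0.02722/0.02334 = -1.166.
p-value = P(Z > -1.166) ≈ 0.8783, so at α = 0.02 we fail to reject H₀.

z = -1.166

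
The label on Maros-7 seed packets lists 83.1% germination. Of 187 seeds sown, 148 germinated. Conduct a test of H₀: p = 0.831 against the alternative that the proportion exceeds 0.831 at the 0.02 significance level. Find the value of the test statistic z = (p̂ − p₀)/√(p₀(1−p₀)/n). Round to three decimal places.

p̂ = 148/187 = 0.791444.
Standard error under H₀: √(0.831×0.169/187) = 0.027405.
z = (0.791444 − 0.831)/0.027405 = -0.039556/0.027405 = -1.443.
p-value = P(Z > -1.443) ≈ 0.9255. With α = 0.02, fail to reject H₀.

z = -1.443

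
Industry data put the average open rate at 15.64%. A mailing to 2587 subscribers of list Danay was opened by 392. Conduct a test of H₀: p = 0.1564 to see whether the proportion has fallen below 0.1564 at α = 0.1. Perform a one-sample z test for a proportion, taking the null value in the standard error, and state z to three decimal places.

z = -0.682

p̂ = 392/2587 ≈ 0.15153.
SE = √(p₀(1−p₀)/n) = √(0.13194/2587) = 0.00714.
z = (0.15153 − 0.1564)/0.00714 = -0.00487/0.00714 = -0.682.
p-value = P(Z < -0.682) ≈ 0.2475, so at α = 0.1 we fail to reject H₀.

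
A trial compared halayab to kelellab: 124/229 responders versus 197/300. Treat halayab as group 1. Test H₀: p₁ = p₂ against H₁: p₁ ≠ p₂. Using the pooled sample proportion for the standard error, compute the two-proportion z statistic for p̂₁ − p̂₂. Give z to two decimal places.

z = -2.69

p̂₁ = 124/229 ≈ 0.5415, p̂₂ = 197/300 ≈ 0.6567.
Pooled p̂ = (124+197)/(229+300) = 321/529 = 0.6068.
SE = √(0.238593 × 0.00770015) = 0.0429.
z = (0.5415 − 0.6567)/0.0429 = -0.1152/0.0429 = -2.69.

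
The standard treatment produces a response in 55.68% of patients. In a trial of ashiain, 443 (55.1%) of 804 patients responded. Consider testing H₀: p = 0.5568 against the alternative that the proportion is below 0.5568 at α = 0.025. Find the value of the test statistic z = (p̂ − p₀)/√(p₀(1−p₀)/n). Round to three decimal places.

p̂ = 443/804 ≈ 0.55100.
SE = √(p₀(1−p₀)/n) = √(0.24677/804) = 0.01752.
z = (0.55100 − 0.5568)/0.01752 = -0.00580/0.01752 = -0.331.
p-value = P(Z < -0.331) ≈ 0.3702, so at α = 0.025 we fail to reject H₀.

z = -0.331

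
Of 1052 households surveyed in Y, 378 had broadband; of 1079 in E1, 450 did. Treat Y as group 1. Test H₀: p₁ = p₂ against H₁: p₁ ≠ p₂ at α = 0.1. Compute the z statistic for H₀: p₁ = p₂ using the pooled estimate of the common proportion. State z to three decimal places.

z = -2.734

p̂₁ = 378/1052 = 0.359316, p̂₂ = 450/1079 = 0.417053.
Pooled p̂ = (378+450)/(1052+1079) = 828/2131 = 0.388550.
SE = √(p̂(1−p̂)(1/n₁+1/n₂)) = √(0.388550·0.611450·0.00187735) = √(0.00044602) = 0.021119.
z = (0.359316 − 0.417053)/0.021119 = -0.057737/0.021119 = -2.734.
Two-sided p-value ≈ 2·Φ(−2.734) = 0.0063. With α = 0.1, reject H₀.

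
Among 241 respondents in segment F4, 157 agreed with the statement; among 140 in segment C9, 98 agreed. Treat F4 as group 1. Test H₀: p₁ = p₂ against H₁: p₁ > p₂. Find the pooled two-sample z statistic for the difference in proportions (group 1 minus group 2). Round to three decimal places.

z = -0.971

p̂₁ = 157/241 = 0.65145, p̂₂ = 98/140 = 0.70000.
Pooled p̂ = (157+98)/(241+140) = 255/381 = 0.66929.
SE = √(0.22134 × 0.0112922) = 0.04999.
z = (0.65145 − 0.70000)/0.04999 = -0.04855/0.04999 = -0.971.
p-value = P(Z > -0.971) ≈ 0.8342.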